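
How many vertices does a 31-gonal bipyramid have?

33

A bipyramid over an n-gon has 2n triangular faces and n + 2 vertices: V = 31 + 2 = 33, E = 3·31 = 93, F = 2·31 = 62.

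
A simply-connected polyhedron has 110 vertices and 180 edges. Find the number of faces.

Here V − E + F = 2.
F = 2 − V + E = 2 − 110 + 180 = 72.

72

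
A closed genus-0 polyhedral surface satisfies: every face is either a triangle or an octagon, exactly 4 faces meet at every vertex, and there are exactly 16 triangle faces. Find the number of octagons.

2

Let x be the number of octagons; then F = 16 + x.
Edge–face incidences: 2E = 3·16 + 8·x = 48 + 8x.
Every vertex has degree 4, so 4V = 2E.
Euler: V − E + F = 2 ⇒ (2E)/4 − E + (16 + x) = 2.
Multiply by 8: 2·(2E) − 4·(2E) + 8·(16 + x) = 16, i.e. 128 + 8x − 2·(48 + 8x) = 16.
Collecting terms: −8x + 32 = 16, so −8x = −16, so x = 2.
Then 2E = 48 + 8·2 = 64, so E = 32, V = 2E/4 = 16, F = 16 + 2 = 18.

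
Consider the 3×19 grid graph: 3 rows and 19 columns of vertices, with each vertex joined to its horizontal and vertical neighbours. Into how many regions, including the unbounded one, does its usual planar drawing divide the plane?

37

The grid has V = 3·19 = 57 vertices and E = 3·18 + 19·2 = 92 edges.
F = 2 − V + E = 2 − 57 + 92 = 37.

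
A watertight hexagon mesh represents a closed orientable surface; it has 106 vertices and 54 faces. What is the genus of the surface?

Every face is a hexagon, so 2E = 6·54 = 324, giving E = 162.
χ = V − E + F = 106 − 162 + 54 = -2.
For a closed orientable surface χ = 2 − 2g, so g = (2 − (-2))/2 = 2.

2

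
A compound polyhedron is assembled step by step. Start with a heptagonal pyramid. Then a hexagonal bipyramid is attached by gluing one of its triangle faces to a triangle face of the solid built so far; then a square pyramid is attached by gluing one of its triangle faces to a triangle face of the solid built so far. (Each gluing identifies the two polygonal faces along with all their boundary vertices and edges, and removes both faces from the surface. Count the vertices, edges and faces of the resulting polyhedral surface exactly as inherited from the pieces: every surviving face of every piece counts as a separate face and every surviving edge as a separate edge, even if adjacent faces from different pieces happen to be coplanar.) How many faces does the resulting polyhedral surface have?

21

A heptagonal pyramid: V=8, E=14, F=8.
Attach a hexagonal bipyramid (V=8, E=18, F=12) along a 3-gon: merge 3 vertices and 3 edges, delete both glued faces → V=13, E=29, F=18.
Attach a square pyramid (V=5, E=8, F=5) along a 3-gon: merge 3 vertices and 3 edges, delete both glued faces → V=15, E=34, F=21.
Check: V − E + F = 15 − 34 + 21 = 2.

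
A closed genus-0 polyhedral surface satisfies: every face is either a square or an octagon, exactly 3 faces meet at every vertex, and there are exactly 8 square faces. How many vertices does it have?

Let x be the number of octagons; then F = 8 + x.
Edge–face incidences: 2E = 4·8 + 8·x = 32 + 8x.
Every vertex has degree 3, so 3V = 2E.
Euler: V − E + F = 2 ⇒ (2E)/3 − E + (8 + x) = 2.
Multiply by 6: 2·(2E) − 3·(2E) + 6·(8 + x) = 12, i.e. 48 + 6x − (32 + 8x) = 12.
Collecting terms: −2x + 16 = 12, so −2x = −4, so x = 2.
Then 2E = 32 + 8·2 = 48, so E = 24, V = 2E/3 = 16, F = 8 + 2 = 10.

16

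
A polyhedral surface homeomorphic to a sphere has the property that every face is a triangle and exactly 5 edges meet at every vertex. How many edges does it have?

Each face has 3 edges and each edge borders two faces, so 2E = 3F.
Each vertex has degree 5, so 5V = 2E and hence V = 3F/5.
Euler: V − E + F = 2 ⇒ (3F/5) − (3F/2) + F = 2.
Multiply by 10: (6 − 15 + 10)F = 20, i.e. 1F = 20.
So F = 20, E = 3·20/2 = 30, V = 3·20/5 = 12.

30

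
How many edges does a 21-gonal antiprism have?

An antiprism on an n-gon has two n-gon caps and 2n triangles: V = 2·21 = 42, E = 4·21 = 84, F = 2·21 + 2 = 44.
Check: V − E + F = 42 − 84 + 44 = 2.

84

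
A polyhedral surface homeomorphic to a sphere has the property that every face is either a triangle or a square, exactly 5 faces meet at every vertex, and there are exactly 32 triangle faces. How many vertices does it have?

Let x be the number of squares; then F = 32 + x.
Edge–face incidences: 2E = 3·32 + 4·x = 96 + 4x.
Every vertex has degree 5, so 5V = 2E.
Euler: V − E + F = 2 ⇒ (2E)/5 − E + (32 + x) = 2.
Multiply by 10: 2·(2E) − 5·(2E) + 10·(32 + x) = 20, i.e. 320 + 10x − 3·(96 + 4x) = 20.
Collecting terms: −2x + 32 = 20, so −2x = −12, so x = 6.
Then 2E = 96 + 4·6 = 120, so E = 60, V = 2E/5 = 24, F = 32 + 6 = 38.

24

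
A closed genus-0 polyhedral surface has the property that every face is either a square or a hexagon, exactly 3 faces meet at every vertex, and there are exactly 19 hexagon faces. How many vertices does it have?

Let x be the number of squares; then F = 19 + x.
Edge–face incidences: 2E = 6·19 + 4·x = 114 + 4x.
Every vertex has degree 3, so 3V = 2E.
Euler: V − E + F = 2 ⇒ (2E)/3 − E + (19 + x) = 2.
Multiply by 6: 2·(2E) − 3·(2E) + 6·(19 + x) = 12, i.e. 114 + 6x − (114 + 4x) = 12.
Collecting terms: 2x = 12, so x = 6.
Then 2E = 114 + 4·6 = 138, so E = 69, V = 2E/3 = 46, F = 19 + 6 = 25.

46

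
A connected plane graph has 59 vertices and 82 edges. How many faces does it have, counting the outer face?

25

Euler's formula for a connected plane graph: V − E + F = 2, so F = 2 − 59 + 82 = 25.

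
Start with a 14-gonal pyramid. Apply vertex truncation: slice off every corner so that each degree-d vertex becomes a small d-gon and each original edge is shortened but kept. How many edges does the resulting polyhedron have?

The base solid has V = 15, E = 28, F = 15.
Truncation replaces each original edge-end by a new vertex, so V′ = 2E = 56.
Each original edge survives, and each old vertex of degree d contributes d new edges; summing degrees gives Σd = 2E, so E′ = E + 2E = 3E = 84.
Each original face survives and each original vertex becomes one new face: F′ = F + V = 30.

84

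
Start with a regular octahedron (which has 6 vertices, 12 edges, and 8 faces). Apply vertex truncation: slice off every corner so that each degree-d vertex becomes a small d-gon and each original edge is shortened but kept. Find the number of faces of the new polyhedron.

Truncation replaces each original edge-end by a new vertex, so V′ = 2E = 24.
Each original edge survives, and each old vertex of degree d contributes d new edges; summing degrees gives Σd = 2E, so E′ = E + 2E = 3E = 36.
Each original face survives and each original vertex becomes one new face: F′ = F + V = 14.

14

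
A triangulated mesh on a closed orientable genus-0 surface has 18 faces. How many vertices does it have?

χ = 2 − 2·0 = 2, and every face is a triangle so 3F = 2E.
E = 3·18/2 = 27. Then V = 2 + E − F = 2 + 27 − 18 = 11.

11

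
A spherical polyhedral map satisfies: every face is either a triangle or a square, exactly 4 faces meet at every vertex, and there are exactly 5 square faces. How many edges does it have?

Let x be the number of triangles; then F = 5 + x.
Edge–face incidences: 2E = 4·5 + 3·x = 20 + 3x.
Every vertex has degree 4, so 4V = 2E.
Euler: V − E + F = 2 ⇒ (2E)/4 − E + (5 + x) = 2.
Multiply by 8: 2·(2E) − 4·(2E) + 8·(5 + x) = 16, i.e. 40 + 8x − 2·(20 + 3x) = 16.
Collecting terms: 2x = 16, so x = 8.
Then 2E = 20 + 3·8 = 44, so E = 22, V = 2E/4 = 11, F = 5 + 8 = 13.

22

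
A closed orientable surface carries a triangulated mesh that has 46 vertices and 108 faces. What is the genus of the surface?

Every face is a triangle, so 2E = 3·108 = 324, giving E = 162.
χ = V − E + F = 46 − 162 + 108 = -8.
For a closed orientable surface χ = 2 − 2g, so g = (2 − (-8))/2 = 5.

5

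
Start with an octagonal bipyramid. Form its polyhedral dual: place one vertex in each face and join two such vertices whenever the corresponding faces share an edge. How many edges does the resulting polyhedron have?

24

The base solid has V = 10, E = 24, F = 16.
The dual swaps V and F and preserves E: V′ = F = 16, E′ = E = 24, F′ = V = 10.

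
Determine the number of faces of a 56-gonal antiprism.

114

An antiprism on an n-gon has two n-gon caps and 2n triangles: V = 2·56 = 112, E = 4·56 = 224, F = 2·56 + 2 = 114.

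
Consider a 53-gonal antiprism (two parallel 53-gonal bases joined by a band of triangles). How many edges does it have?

An antiprism on an n-gon has two n-gon caps and 2n triangles: V = 2·53 = 106, E = 4·53 = 212, F = 2·53 + 2 = 108.

212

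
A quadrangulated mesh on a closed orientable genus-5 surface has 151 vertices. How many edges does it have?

χ = 2 − 2·5 = -8, and every face is a square so 4F = 2E.
V − E + F = -8 with E = 4F/2 gives 151 − (4/2 − 1)·F = -8, so F = 159 and E = 318.

318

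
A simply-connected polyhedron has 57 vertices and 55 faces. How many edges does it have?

Here V − E + F = 2.
E = V + F − (2) = 57 + 55 − (2) = 110.

110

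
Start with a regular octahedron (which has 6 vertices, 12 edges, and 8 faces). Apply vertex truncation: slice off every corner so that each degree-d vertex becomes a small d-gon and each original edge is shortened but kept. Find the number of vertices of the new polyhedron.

24

Truncation replaces each original edge-end by a new vertex, so V′ = 2E = 24.
Each original edge survives, and each old vertex of degree d contributes d new edges; summing degrees gives Σd = 2E, so E′ = E + 2E = 3E = 36.
Each original face survives and each original vertex becomes one new face: F′ = F + V = 14.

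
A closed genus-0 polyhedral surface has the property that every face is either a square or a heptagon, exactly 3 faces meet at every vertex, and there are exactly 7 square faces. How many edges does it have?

21

Let x be the number of heptagons; then F = 7 + x.
Edge–face incidences: 2E = 4·7 + 7·x = 28 + 7x.
Every vertex has degree 3, so 3V = 2E.
Euler: V − E + F = 2 ⇒ (2E)/3 − E + (7 + x) = 2.
Multiply by 6: 2·(2E) − 3·(2E) + 6·(7 + x) = 12, i.e. 42 + 6x − (28 + 7x) = 12.
Collecting terms: −x + 14 = 12, so −x = −2, so x = 2.
Then 2E = 28 + 7·2 = 42, so E = 21, V = 2E/3 = 14, F = 7 + 2 = 9.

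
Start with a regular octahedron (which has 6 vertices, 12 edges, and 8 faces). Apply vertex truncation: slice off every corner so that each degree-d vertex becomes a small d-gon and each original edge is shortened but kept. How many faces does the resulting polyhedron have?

Truncation replaces each original edge-end by a new vertex, so V′ = 2E = 24.
Each original edge survives, and each old vertex of degree d contributes d new edges; summing degrees gives Σd = 2E, so E′ = E + 2E = 3E = 36.
Each original face survives and each original vertex becomes one new face: F′ = F + V = 14.

14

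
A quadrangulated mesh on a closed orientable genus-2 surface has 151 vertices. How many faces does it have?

χ = 2 − 2·2 = -2, and every face is a square so 4F = 2E.
V − E + F = -2 with E = 4F/2 gives 151 − (4/2 − 1)·F = -2, so F = 153 and E = 306.

153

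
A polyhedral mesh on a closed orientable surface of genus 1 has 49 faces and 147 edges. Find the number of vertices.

98

For a closed orientable surface of genus 1, χ = 2 − 2·1 = 0.
V = 0 + E − F = 0 + 147 − 49 = 98.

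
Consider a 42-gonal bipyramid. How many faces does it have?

84

A bipyramid over an n-gon has 2n triangular faces and n + 2 vertices: V = 42 + 2 = 44, E = 3·42 = 126, F = 2·42 = 84.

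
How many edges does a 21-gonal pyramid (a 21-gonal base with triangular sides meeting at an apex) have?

A pyramid on an n-gon base has one n-gon and n triangles: V = 21 + 1 = 22, E = 2·21 = 42, F = 21 + 1 = 22.

42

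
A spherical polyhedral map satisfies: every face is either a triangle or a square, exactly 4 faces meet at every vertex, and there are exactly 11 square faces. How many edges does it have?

Let x be the number of triangles; then F = 11 + x.
Edge–face incidences: 2E = 4·11 + 3·x = 44 + 3x.
Every vertex has degree 4, so 4V = 2E.
Euler: V − E + F = 2 ⇒ (2E)/4 − E + (11 + x) = 2.
Multiply by 8: 2·(2E) − 4·(2E) + 8·(11 + x) = 16, i.e. 88 + 8x − 2·(44 + 3x) = 16.
Collecting terms: 2x = 16, so x = 8.
Then 2E = 44 + 3·8 = 68, so E = 34, V = 2E/4 = 17, F = 11 + 8 = 19.

34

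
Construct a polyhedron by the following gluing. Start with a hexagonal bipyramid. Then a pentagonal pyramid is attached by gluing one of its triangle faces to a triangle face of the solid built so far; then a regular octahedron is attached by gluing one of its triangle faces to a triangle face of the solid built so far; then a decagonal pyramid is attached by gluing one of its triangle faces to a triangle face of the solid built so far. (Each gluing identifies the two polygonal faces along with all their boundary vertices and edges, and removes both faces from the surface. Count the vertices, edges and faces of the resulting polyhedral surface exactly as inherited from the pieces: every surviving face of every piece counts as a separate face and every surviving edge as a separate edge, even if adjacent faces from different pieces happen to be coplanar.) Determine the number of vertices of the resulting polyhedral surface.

A hexagonal bipyramid: V=8, E=18, F=12.
Attach a pentagonal pyramid (V=6, E=10, F=6) along a 3-gon: merge 3 vertices and 3 edges, delete both glued faces → V=11, E=25, F=16.
Attach a regular octahedron (V=6, E=12, F=8) along a 3-gon: merge 3 vertices and 3 edges, delete both glued faces → V=14, E=34, F=22.
Attach a decagonal pyramid (V=11, E=20, F=11) along a 3-gon: merge 3 vertices and 3 edges, delete both glued faces → V=22, E=51, F=31.
Check: V − E + F = 22 − 51 + 31 = 2.

22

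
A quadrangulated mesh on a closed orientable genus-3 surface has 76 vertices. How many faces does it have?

χ = 2 − 2·3 = -4, and every face is a square so 4F = 2E.
V − E + F = -4 with E = 4F/2 gives 76 − (4/2 − 1)·F = -4, so F = 80 and E = 160.

80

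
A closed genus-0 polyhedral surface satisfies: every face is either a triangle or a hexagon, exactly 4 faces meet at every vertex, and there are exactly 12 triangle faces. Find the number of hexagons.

Let x be the number of hexagons; then F = 12 + x.
Edge–face incidences: 2E = 3·12 + 6·x = 36 + 6x.
Every vertex has degree 4, so 4V = 2E.
Euler: V − E + F = 2 ⇒ (2E)/4 − E + (12 + x) = 2.
Multiply by 8: 2·(2E) − 4·(2E) + 8·(12 + x) = 16, i.e. 96 + 8x − 2·(36 + 6x) = 16.
Collecting terms: −4x + 24 = 16, so −4x = −8, so x = 2.
Then 2E = 36 + 6·2 = 48, so E = 24, V = 2E/4 = 12, F = 12 + 2 = 14.

2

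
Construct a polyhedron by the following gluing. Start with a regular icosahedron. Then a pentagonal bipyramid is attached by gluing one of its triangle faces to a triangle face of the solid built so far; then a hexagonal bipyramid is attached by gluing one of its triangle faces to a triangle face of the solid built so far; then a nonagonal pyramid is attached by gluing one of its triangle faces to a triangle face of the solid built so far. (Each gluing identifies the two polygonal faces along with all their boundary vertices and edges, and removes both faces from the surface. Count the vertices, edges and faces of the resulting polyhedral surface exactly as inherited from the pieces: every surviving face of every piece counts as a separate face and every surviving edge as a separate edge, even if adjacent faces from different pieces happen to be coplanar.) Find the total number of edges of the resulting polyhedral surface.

A regular icosahedron: V=12, E=30, F=20.
Attach a pentagonal bipyramid (V=7, E=15, F=10) along a 3-gon: merge 3 vertices and 3 edges, delete both glued faces → V=16, E=42, F=28.
Attach a hexagonal bipyramid (V=8, E=18, F=12) along a 3-gon: merge 3 vertices and 3 edges, delete both glued faces → V=21, E=57, F=38.
Attach a nonagonal pyramid (V=10, E=18, F=10) along a 3-gon: merge 3 vertices and 3 edges, delete both glued faces → V=28, E=72, F=46.
Check: V − E + F = 28 − 72 + 46 = 2.

72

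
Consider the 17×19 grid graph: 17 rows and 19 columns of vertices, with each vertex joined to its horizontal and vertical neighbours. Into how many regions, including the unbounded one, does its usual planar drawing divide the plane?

289

The grid has V = 17·19 = 323 vertices and E = 17·18 + 19·16 = 610 edges.
F = 2 − V + E = 2 − 323 + 610 = 289.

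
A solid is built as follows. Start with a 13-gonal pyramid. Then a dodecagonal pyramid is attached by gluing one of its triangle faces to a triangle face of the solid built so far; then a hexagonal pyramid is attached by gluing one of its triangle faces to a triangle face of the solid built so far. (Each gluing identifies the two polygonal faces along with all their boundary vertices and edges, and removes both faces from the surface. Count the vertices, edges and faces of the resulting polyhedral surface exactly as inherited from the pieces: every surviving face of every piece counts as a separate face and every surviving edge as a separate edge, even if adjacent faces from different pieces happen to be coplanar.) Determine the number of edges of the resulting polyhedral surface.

A 13-gonal pyramid: V=14, E=26, F=14.
Attach a dodecagonal pyramid (V=13, E=24, F=13) along a 3-gon: merge 3 vertices and 3 edges, delete both glued faces → V=24, E=47, F=25.
Attach a hexagonal pyramid (V=7, E=12, F=7) along a 3-gon: merge 3 vertices and 3 edges, delete both glued faces → V=28, E=56, F=30.
Check: V − E + F = 28 − 56 + 30 = 2.

56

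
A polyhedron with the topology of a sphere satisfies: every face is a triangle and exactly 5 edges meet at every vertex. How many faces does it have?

Each face has 3 edges and each edge borders two faces, so 2E = 3F.
Each vertex has degree 5, so 5V = 2E and hence V = 3F/5.
Euler: V − E + F = 2 ⇒ (3F/5) − (3F/2) + F = 2.
Multiply by 10: (6 − 15 + 10)F = 20, i.e. 1F = 20.
So F = 20, E = 3·20/2 = 30, V = 3·20/5 = 12.

20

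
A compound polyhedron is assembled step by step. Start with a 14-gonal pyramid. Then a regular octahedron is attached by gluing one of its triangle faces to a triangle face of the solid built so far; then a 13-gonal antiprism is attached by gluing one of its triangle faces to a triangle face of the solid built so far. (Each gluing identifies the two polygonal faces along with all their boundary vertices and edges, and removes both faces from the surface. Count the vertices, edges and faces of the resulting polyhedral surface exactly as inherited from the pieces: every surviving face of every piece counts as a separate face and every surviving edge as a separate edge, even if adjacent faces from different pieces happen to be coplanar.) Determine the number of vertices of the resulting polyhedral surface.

A 14-gonal pyramid: V=15, E=28, F=15.
Attach a regular octahedron (V=6, E=12, F=8) along a 3-gon: merge 3 vertices and 3 edges, delete both glued faces → V=18, E=37, F=21.
Attach a 13-gonal antiprism (V=26, E=52, F=28) along a 3-gon: merge 3 vertices and 3 edges, delete both glued faces → V=41, E=86, F=47.
Check: V − E + F = 41 − 86 + 47 = 2.

41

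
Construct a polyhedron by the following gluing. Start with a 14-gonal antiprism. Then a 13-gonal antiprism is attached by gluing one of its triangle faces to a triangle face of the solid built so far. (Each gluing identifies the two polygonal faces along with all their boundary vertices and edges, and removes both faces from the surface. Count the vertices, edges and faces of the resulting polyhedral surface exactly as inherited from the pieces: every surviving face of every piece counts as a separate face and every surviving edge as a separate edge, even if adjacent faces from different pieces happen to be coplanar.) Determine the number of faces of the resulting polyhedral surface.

56

A 14-gonal antiprism: V=28, E=56, F=30.
Attach a 13-gonal antiprism (V=26, E=52, F=28) along a 3-gon: merge 3 vertices and 3 edges, delete both glued faces → V=51, E=105, F=56.
Check: V − E + F = 51 − 105 + 56 = 2.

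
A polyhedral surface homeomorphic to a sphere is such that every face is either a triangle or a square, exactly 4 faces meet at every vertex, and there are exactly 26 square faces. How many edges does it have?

64

Let x be the number of triangles; then F = 26 + x.
Edge–face incidences: 2E = 4·26 + 3·x = 104 + 3x.
Every vertex has degree 4, so 4V = 2E.
Euler: V − E + F = 2 ⇒ (2E)/4 − E + (26 + x) = 2.
Multiply by 8: 2·(2E) − 4·(2E) + 8·(26 + x) = 16, i.e. 208 + 8x − 2·(104 + 3x) = 16.
Collecting terms: 2x = 16, so x = 8.
Then 2E = 104 + 3·8 = 128, so E = 64, V = 2E/4 = 32, F = 26 + 8 = 34.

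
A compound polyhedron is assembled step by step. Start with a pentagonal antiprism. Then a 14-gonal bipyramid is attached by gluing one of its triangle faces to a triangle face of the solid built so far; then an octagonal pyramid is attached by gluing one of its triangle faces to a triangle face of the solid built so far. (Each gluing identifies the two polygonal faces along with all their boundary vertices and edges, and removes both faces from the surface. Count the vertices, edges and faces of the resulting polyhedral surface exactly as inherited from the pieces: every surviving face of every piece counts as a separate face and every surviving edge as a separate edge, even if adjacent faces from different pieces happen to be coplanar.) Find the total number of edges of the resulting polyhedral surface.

A pentagonal antiprism: V=10, E=20, F=12.
Attach a 14-gonal bipyramid (V=16, E=42, F=28) along a 3-gon: merge 3 vertices and 3 edges, delete both glued faces → V=23, E=59, F=38.
Attach an octagonal pyramid (V=9, E=16, F=9) along a 3-gon: merge 3 vertices and 3 edges, delete both glued faces → V=29, E=72, F=45.
Check: V − E + F = 29 − 72 + 45 = 2.

72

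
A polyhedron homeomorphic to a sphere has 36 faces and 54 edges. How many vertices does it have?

20

Here V − E + F = 2.
V = 2 + E − F = 2 + 54 − 36 = 20.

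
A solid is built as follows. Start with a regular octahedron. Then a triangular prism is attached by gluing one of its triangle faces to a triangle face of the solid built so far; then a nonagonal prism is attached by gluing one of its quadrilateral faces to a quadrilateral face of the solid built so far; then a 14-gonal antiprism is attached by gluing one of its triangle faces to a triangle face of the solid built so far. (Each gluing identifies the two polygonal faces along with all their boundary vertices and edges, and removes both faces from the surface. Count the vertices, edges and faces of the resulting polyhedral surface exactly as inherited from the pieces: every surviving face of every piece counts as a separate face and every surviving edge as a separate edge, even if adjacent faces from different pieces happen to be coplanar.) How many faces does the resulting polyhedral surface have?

A regular octahedron: V=6, E=12, F=8.
Attach a triangular prism (V=6, E=9, F=5) along a 3-gon: merge 3 vertices and 3 edges, delete both glued faces → V=9, E=18, F=11.
Attach a nonagonal prism (V=18, E=27, F=11) along a 4-gon: merge 4 vertices and 4 edges, delete both glued faces → V=23, E=41, F=20.
Attach a 14-gonal antiprism (V=28, E=56, F=30) along a 3-gon: merge 3 vertices and 3 edges, delete both glued faces → V=48, E=94, F=48.
Check: V − E + F = 48 − 94 + 48 = 2.

48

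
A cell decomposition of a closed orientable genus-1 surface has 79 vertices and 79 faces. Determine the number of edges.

For a closed orientable surface of genus 1, χ = 2 − 2·1 = 0.
E = V + F − (0) = 79 + 79 − (0) = 158.

158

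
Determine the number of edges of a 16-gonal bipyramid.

48

A bipyramid over an n-gon has 2n triangular faces and n + 2 vertices: V = 16 + 2 = 18, E = 3·16 = 48, F = 2·16 = 32.
Check: V − E + F = 18 − 48 + 32 = 2.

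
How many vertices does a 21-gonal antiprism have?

An antiprism on an n-gon has two n-gon caps and 2n triangles: V = 2·21 = 42, E = 4·21 = 84, F = 2·21 + 2 = 44.

42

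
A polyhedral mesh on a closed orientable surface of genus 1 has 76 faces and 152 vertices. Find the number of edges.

For a closed orientable surface of genus 1, χ = 2 − 2·1 = 0.
E = V + F − (0) = 152 + 76 − (0) = 228.

228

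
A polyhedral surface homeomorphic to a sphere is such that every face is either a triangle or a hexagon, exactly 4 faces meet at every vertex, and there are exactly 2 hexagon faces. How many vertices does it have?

Let x be the number of triangles; then F = 2 + x.
Edge–face incidences: 2E = 6·2 + 3·x = 12 + 3x.
Every vertex has degree 4, so 4V = 2E.
Euler: V − E + F = 2 ⇒ (2E)/4 − E + (2 + x) = 2.
Multiply by 8: 2·(2E) − 4·(2E) + 8·(2 + x) = 16, i.e. 16 + 8x − 2·(12 + 3x) = 16.
Collecting terms: 2x − 8 = 16, so 2x = 24, so x = 12.
Then 2E = 12 + 3·12 = 48, so E = 24, V = 2E/4 = 12, F = 2 + 12 = 14.

12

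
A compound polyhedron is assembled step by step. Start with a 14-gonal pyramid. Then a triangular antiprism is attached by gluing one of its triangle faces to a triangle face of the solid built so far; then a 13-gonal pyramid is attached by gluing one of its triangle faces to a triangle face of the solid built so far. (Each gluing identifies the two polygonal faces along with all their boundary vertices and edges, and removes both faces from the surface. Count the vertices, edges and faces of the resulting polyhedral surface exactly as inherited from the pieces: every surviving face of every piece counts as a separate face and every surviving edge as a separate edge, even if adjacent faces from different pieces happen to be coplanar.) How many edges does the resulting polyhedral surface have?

A 14-gonal pyramid: V=15, E=28, F=15.
Attach a triangular antiprism (V=6, E=12, F=8) along a 3-gon: merge 3 vertices and 3 edges, delete both glued faces → V=18, E=37, F=21.
Attach a 13-gonal pyramid (V=14, E=26, F=14) along a 3-gon: merge 3 vertices and 3 edges, delete both glued faces → V=29, E=60, F=33.
Check: V − E + F = 29 − 60 + 33 = 2.

60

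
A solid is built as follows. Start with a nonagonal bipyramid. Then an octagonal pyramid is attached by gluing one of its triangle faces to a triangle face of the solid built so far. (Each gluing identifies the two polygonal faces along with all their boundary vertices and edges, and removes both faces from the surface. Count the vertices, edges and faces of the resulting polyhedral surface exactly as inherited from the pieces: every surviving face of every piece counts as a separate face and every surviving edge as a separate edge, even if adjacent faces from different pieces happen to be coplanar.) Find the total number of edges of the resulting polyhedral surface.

40

A nonagonal bipyramid: V=11, E=27, F=18.
Attach an octagonal pyramid (V=9, E=16, F=9) along a 3-gon: merge 3 vertices and 3 edges, delete both glued faces → V=17, E=40, F=25.
Check: V − E + F = 17 − 40 + 25 = 2.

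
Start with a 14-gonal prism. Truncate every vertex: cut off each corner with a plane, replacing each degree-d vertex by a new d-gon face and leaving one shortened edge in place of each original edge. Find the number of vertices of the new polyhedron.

84

The base solid has V = 28, E = 42, F = 16.
Truncation replaces each original edge-end by a new vertex, so V′ = 2E = 84.
Each original edge survives, and each old vertex of degree d contributes d new edges; summing degrees gives Σd = 2E, so E′ = E + 2E = 3E = 126.
Each original face survives and each original vertex becomes one new face: F′ = F + V = 44.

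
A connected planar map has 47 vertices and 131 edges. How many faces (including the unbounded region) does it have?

86

Euler's formula for a connected plane graph: V − E + F = 2, so F = 2 − 47 + 131 = 86.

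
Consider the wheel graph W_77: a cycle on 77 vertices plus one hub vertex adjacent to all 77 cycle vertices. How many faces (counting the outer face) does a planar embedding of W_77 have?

W_77 has V = 77 + 1 = 78 vertices and E = 2·77 = 154 edges.
By Euler's formula F = 2 − V + E = 2 − 78 + 154 = 78.

78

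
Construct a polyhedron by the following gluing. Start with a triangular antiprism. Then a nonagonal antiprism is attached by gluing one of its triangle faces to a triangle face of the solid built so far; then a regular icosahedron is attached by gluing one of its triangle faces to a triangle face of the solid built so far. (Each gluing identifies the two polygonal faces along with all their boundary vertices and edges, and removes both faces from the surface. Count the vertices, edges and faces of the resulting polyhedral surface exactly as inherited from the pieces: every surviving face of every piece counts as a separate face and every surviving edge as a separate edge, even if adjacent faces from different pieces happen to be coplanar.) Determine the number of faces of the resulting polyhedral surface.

44

A triangular antiprism: V=6, E=12, F=8.
Attach a nonagonal antiprism (V=18, E=36, F=20) along a 3-gon: merge 3 vertices and 3 edges, delete both glued faces → V=21, E=45, F=26.
Attach a regular icosahedron (V=12, E=30, F=20) along a 3-gon: merge 3 vertices and 3 edges, delete both glued faces → V=30, E=72, F=44.
Check: V − E + F = 30 − 72 + 44 = 2.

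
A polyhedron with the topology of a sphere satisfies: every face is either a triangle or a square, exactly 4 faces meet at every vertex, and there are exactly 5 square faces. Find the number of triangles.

Let x be the number of triangles; then F = 5 + x.
Edge–face incidences: 2E = 4·5 + 3·x = 20 + 3x.
Every vertex has degree 4, so 4V = 2E.
Euler: V − E + F = 2 ⇒ (2E)/4 − E + (5 + x) = 2.
Multiply by 8: 2·(2E) − 4·(2E) + 8·(5 + x) = 16, i.e. 40 + 8x − 2·(20 + 3x) = 16.
Collecting terms: 2x = 16, so x = 8.
Then 2E = 20 + 3·8 = 44, so E = 22, V = 2E/4 = 11, F = 5 + 8 = 13.

8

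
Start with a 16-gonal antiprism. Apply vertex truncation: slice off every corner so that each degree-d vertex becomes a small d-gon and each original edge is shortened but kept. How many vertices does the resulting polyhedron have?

The base solid has V = 32, E = 64, F = 34.
Truncation replaces each original edge-end by a new vertex, so V′ = 2E = 128.
Each original edge survives, and each old vertex of degree d contributes d new edges; summing degrees gives Σd = 2E, so E′ = E + 2E = 3E = 192.
Each original face survives and each original vertex becomes one new face: F′ = F + V = 66.

128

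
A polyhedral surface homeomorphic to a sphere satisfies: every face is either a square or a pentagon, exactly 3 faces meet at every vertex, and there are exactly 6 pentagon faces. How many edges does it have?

21

Let x be the number of squares; then F = 6 + x.
Edge–face incidences: 2E = 5·6 + 4·x = 30 + 4x.
Every vertex has degree 3, so 3V = 2E.
Euler: V − E + F = 2 ⇒ (2E)/3 − E + (6 + x) = 2.
Multiply by 6: 2·(2E) − 3·(2E) + 6·(6 + x) = 12, i.e. 36 + 6x − (30 + 4x) = 12.
Collecting terms: 2x + 6 = 12, so 2x = 6, so x = 3.
Then 2E = 30 + 4·3 = 42, so E = 21, V = 2E/3 = 14, F = 6 + 3 = 9.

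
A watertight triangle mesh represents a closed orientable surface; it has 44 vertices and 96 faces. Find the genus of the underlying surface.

3

Every face is a triangle, so 2E = 3·96 = 288, giving E = 144.
χ = V − E + F = 44 − 144 + 96 = -4.
For a closed orientable surface χ = 2 − 2g, so g = (2 − (-4))/2 = 3.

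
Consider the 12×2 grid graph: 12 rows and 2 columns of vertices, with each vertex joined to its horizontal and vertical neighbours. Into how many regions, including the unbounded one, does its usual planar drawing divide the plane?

12

The grid has V = 12·2 = 24 vertices and E = 12·1 + 2·11 = 34 edges.
F = 2 − V + E = 2 − 24 + 34 = 12.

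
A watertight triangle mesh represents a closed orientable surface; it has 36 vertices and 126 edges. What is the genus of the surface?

4

Every face is a triangle and each edge borders two faces, so 3F = 2·126, giving F = 84.
χ = V − E + F = 36 − 126 + 84 = -6.
For a closed orientable surface χ = 2 − 2g, so g = (2 − (-6))/2 = 4.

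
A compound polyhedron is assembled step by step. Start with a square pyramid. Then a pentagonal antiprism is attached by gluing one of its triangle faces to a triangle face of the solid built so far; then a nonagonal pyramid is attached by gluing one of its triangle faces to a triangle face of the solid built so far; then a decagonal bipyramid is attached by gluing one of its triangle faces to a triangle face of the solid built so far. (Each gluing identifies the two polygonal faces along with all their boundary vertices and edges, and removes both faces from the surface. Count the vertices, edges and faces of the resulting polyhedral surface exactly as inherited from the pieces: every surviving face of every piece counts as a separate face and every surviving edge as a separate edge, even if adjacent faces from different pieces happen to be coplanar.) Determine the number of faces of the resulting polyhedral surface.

A square pyramid: V=5, E=8, F=5.
Attach a pentagonal antiprism (V=10, E=20, F=12) along a 3-gon: merge 3 vertices and 3 edges, delete both glued faces → V=12, E=25, F=15.
Attach a nonagonal pyramid (V=10, E=18, F=10) along a 3-gon: merge 3 vertices and 3 edges, delete both glued faces → V=19, E=40, F=23.
Attach a decagonal bipyramid (V=12, E=30, F=20) along a 3-gon: merge 3 vertices and 3 edges, delete both glued faces → V=28, E=67, F=41.
Check: V − E + F = 28 − 67 + 41 = 2.

41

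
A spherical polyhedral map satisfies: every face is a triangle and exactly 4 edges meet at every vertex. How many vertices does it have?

Each face has 3 edges and each edge borders two faces, so 2E = 3F.
Each vertex has degree 4, so 4V = 2E and hence V = 3F/4.
Euler: V − E + F = 2 ⇒ (3F/4) − (3F/2) + F = 2.
Multiply by 8: (6 − 12 + 8)F = 16, i.e. 2F = 16.
So F = 8, E = 3·8/2 = 12, V = 3·8/4 = 6.

6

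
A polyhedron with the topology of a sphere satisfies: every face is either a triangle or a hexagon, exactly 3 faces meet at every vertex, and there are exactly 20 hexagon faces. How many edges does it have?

66

Let x be the number of triangles; then F = 20 + x.
Edge–face incidences: 2E = 6·20 + 3·x = 120 + 3x.
Every vertex has degree 3, so 3V = 2E.
Euler: V − E + F = 2 ⇒ (2E)/3 − E + (20 + x) = 2.
Multiply by 6: 2·(2E) − 3·(2E) + 6·(20 + x) = 12, i.e. 120 + 6x − (120 + 3x) = 12.
Collecting terms: 3x = 12, so x = 4.
Then 2E = 120 + 3·4 = 132, so E = 66, V = 2E/3 = 44, F = 20 + 4 = 24.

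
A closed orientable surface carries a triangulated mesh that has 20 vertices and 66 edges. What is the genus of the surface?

2

Every face is a triangle and each edge borders two faces, so 3F = 2·66, giving F = 44.
χ = V − E + F = 20 − 66 + 44 = -2.
For a closed orientable surface χ = 2 − 2g, so g = (2 − (-2))/2 = 2.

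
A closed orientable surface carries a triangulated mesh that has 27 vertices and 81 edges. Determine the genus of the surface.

Every face is a triangle and each edge borders two faces, so 3F = 2·81, giving F = 54.
χ = V − E + F = 27 − 81 + 54 = 0.
For a closed orientable surface χ = 2 − 2g, so g = (2 − (0))/2 = 1.

1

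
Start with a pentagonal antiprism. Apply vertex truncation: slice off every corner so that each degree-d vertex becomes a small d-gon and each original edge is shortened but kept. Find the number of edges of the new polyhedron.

60

The base solid has V = 10, E = 20, F = 12.
Truncation replaces each original edge-end by a new vertex, so V′ = 2E = 40.
Each original edge survives, and each old vertex of degree d contributes d new edges; summing degrees gives Σd = 2E, so E′ = E + 2E = 3E = 60.
Each original face survives and each original vertex becomes one new face: F′ = F + V = 22.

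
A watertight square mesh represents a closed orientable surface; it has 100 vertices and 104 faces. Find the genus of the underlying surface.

3

Every face is a square, so 2E = 4·104 = 416, giving E = 208.
χ = V − E + F = 100 − 208 + 104 = -4.
For a closed orientable surface χ = 2 − 2g, so g = (2 − (-4))/2 = 3.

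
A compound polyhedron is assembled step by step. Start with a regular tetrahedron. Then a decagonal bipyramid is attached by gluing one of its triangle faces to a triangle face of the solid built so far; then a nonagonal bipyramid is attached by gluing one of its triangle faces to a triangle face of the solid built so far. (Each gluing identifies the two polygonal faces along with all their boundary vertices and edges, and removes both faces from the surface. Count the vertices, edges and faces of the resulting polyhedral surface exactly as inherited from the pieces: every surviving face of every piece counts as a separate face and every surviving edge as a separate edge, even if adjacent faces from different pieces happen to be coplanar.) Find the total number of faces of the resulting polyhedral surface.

38

A regular tetrahedron: V=4, E=6, F=4.
Attach a decagonal bipyramid (V=12, E=30, F=20) along a 3-gon: merge 3 vertices and 3 edges, delete both glued faces → V=13, E=33, F=22.
Attach a nonagonal bipyramid (V=11, E=27, F=18) along a 3-gon: merge 3 vertices and 3 edges, delete both glued faces → V=21, E=57, F=38.
Check: V − E + F = 21 − 57 + 38 = 2.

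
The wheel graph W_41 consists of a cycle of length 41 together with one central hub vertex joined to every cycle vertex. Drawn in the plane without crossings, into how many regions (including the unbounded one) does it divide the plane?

42

W_41 has V = 41 + 1 = 42 vertices and E = 2·41 = 82 edges.
By Euler's formula F = 2 − V + E = 2 − 42 + 82 = 42.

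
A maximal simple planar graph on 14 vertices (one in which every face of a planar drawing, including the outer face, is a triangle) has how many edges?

In a plane triangulation 3F = 2E and V − E + F = 2, so E = 3V − 6 = 3·14 − 6 = 36.

36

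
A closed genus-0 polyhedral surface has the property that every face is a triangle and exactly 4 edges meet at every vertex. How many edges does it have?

12

Each face has 3 edges and each edge borders two faces, so 2E = 3F.
Each vertex has degree 4, so 4V = 2E and hence V = 3F/4.
Euler: V − E + F = 2 ⇒ (3F/4) − (3F/2) + F = 2.
Multiply by 8: (6 − 12 + 8)F = 16, i.e. 2F = 16.
So F = 8, E = 3·8/2 = 12, V = 3·8/4 = 6.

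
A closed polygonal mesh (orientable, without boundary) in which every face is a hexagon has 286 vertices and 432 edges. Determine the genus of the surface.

2

Every face is a hexagon and each edge borders two faces, so 6F = 2·432, giving F = 144.
χ = V − E + F = 286 − 432 + 144 = -2.
For a closed orientable surface χ = 2 − 2g, so g = (2 − (-2))/2 = 2.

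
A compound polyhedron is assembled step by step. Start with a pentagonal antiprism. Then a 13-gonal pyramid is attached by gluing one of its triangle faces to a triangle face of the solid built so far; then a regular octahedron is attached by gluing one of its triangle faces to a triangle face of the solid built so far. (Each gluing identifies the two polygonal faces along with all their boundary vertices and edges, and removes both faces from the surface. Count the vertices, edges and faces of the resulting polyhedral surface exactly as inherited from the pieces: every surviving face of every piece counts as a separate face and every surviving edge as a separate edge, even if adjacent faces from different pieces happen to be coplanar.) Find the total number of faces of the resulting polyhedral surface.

A pentagonal antiprism: V=10, E=20, F=12.
Attach a 13-gonal pyramid (V=14, E=26, F=14) along a 3-gon: merge 3 vertices and 3 edges, delete both glued faces → V=21, E=43, F=24.
Attach a regular octahedron (V=6, E=12, F=8) along a 3-gon: merge 3 vertices and 3 edges, delete both glued faces → V=24, E=52, F=30.
Check: V − E + F = 24 − 52 + 30 = 2.

30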